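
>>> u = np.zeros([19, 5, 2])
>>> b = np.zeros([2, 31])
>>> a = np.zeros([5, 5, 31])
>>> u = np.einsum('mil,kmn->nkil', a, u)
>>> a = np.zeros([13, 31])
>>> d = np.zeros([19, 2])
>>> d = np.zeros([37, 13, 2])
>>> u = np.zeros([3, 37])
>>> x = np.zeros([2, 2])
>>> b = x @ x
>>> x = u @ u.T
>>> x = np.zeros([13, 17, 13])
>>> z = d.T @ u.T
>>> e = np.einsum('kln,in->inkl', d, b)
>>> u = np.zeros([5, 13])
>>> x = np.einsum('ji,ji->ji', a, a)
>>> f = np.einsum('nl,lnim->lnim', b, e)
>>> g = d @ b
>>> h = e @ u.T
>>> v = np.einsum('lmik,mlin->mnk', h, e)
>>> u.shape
(5, 13)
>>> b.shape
(2, 2)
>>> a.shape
(13, 31)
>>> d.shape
(37, 13, 2)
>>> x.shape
(13, 31)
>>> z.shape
(2, 13, 3)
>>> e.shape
(2, 2, 37, 13)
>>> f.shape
(2, 2, 37, 13)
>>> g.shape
(37, 13, 2)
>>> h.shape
(2, 2, 37, 5)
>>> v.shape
(2, 13, 5)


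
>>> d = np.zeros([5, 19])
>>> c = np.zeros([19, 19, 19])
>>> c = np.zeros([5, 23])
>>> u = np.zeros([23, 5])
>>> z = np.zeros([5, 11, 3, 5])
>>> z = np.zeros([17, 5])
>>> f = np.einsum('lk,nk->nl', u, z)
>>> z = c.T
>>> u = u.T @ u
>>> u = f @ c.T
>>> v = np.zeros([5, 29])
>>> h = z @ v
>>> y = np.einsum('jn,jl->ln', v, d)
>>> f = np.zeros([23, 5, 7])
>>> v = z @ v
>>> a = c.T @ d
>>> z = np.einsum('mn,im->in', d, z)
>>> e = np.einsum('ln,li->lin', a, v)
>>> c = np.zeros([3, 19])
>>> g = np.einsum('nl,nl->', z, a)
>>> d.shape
(5, 19)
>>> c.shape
(3, 19)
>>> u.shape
(17, 5)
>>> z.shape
(23, 19)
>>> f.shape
(23, 5, 7)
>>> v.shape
(23, 29)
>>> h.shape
(23, 29)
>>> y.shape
(19, 29)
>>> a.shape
(23, 19)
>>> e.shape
(23, 29, 19)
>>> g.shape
()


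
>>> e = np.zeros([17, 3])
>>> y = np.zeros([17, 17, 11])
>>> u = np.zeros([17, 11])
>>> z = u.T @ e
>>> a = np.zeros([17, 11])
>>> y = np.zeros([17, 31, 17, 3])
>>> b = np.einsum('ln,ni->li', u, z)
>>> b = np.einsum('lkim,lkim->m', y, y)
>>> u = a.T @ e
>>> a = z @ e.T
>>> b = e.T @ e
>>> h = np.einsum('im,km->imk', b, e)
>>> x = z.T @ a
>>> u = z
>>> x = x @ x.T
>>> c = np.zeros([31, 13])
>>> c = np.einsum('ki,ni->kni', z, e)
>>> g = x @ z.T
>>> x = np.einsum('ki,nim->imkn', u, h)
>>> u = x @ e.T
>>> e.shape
(17, 3)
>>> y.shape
(17, 31, 17, 3)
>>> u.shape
(3, 17, 11, 17)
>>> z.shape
(11, 3)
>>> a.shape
(11, 17)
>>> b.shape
(3, 3)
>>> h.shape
(3, 3, 17)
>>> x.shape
(3, 17, 11, 3)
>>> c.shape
(11, 17, 3)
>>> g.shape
(3, 11)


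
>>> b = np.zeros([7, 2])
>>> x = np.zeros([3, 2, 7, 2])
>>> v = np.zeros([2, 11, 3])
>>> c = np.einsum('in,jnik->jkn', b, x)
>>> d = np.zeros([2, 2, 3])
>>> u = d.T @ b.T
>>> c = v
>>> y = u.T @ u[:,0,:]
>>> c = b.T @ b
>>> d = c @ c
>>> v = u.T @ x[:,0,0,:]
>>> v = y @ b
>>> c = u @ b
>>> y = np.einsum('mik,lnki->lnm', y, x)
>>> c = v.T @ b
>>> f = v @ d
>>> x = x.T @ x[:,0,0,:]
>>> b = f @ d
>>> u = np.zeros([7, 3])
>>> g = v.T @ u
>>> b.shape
(7, 2, 2)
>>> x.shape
(2, 7, 2, 2)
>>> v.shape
(7, 2, 2)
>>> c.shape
(2, 2, 2)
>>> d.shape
(2, 2)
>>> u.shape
(7, 3)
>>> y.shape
(3, 2, 7)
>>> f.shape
(7, 2, 2)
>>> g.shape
(2, 2, 3)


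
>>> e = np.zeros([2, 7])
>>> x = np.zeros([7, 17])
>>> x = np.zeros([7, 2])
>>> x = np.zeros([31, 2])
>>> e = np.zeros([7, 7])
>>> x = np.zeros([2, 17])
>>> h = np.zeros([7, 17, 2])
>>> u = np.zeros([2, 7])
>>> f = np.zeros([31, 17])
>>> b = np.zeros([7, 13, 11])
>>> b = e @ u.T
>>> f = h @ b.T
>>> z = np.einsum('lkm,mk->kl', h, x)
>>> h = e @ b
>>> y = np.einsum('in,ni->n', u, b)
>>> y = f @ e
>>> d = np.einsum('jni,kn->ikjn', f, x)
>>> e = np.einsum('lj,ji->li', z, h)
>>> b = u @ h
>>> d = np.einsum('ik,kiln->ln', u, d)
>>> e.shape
(17, 2)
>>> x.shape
(2, 17)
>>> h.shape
(7, 2)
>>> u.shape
(2, 7)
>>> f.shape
(7, 17, 7)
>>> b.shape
(2, 2)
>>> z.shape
(17, 7)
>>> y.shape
(7, 17, 7)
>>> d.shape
(7, 17)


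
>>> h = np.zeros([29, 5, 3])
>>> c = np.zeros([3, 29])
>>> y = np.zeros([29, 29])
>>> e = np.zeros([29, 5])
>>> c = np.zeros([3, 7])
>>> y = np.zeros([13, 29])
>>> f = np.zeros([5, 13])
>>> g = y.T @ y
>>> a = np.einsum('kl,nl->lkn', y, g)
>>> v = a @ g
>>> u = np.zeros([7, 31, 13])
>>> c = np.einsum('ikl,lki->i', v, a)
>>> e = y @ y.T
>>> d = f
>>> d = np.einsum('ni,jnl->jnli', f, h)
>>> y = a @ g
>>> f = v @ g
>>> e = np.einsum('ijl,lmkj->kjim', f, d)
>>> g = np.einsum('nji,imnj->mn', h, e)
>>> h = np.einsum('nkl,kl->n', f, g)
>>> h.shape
(29,)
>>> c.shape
(29,)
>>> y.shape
(29, 13, 29)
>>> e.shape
(3, 13, 29, 5)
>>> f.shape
(29, 13, 29)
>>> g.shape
(13, 29)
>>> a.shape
(29, 13, 29)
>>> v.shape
(29, 13, 29)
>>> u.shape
(7, 31, 13)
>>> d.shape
(29, 5, 3, 13)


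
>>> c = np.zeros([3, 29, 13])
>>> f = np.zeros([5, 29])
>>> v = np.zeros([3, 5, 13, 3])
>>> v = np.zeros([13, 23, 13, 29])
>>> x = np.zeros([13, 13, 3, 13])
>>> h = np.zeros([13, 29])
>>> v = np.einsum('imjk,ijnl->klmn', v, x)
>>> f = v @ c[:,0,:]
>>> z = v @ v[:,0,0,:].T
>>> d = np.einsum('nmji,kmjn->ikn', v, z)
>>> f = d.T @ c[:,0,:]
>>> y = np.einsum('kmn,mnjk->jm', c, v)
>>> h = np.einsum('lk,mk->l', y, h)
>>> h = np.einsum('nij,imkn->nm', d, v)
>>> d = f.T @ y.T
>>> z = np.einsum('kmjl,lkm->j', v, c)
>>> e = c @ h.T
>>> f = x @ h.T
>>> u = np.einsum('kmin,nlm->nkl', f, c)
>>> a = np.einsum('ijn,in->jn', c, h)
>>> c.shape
(3, 29, 13)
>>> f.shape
(13, 13, 3, 3)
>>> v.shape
(29, 13, 23, 3)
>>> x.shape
(13, 13, 3, 13)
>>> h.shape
(3, 13)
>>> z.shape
(23,)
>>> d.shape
(13, 29, 23)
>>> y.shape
(23, 29)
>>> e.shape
(3, 29, 3)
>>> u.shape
(3, 13, 29)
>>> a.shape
(29, 13)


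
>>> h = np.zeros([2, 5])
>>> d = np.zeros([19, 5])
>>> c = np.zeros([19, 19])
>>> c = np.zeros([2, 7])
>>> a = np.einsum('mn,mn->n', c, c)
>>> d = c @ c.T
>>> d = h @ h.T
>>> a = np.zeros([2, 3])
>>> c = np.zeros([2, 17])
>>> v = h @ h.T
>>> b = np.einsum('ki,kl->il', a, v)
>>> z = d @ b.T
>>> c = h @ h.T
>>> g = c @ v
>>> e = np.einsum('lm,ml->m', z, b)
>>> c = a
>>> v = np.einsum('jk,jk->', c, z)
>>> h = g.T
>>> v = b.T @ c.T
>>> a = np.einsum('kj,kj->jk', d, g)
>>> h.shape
(2, 2)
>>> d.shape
(2, 2)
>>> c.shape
(2, 3)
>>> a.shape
(2, 2)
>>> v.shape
(2, 2)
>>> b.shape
(3, 2)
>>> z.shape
(2, 3)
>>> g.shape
(2, 2)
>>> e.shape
(3,)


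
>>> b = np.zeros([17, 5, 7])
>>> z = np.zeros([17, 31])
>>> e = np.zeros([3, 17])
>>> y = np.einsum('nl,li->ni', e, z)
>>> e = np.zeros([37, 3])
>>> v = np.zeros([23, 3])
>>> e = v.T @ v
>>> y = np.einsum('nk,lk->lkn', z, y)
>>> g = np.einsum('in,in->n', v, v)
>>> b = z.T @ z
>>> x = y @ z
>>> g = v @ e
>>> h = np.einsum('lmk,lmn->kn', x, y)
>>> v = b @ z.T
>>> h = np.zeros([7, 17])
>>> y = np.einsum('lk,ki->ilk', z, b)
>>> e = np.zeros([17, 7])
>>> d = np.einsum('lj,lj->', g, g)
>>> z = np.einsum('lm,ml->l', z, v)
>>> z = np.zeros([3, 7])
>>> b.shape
(31, 31)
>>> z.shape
(3, 7)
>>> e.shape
(17, 7)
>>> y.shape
(31, 17, 31)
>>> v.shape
(31, 17)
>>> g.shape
(23, 3)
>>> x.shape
(3, 31, 31)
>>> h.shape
(7, 17)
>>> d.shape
()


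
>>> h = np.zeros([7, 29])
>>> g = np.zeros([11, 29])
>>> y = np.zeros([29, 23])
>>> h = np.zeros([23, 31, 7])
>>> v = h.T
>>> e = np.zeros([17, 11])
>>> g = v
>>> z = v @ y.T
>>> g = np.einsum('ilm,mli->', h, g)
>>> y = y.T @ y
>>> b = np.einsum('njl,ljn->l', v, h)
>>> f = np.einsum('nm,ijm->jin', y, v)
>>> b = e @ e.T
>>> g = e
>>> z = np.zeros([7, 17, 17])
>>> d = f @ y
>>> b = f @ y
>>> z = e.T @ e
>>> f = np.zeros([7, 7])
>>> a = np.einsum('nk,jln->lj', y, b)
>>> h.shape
(23, 31, 7)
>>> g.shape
(17, 11)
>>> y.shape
(23, 23)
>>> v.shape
(7, 31, 23)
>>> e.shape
(17, 11)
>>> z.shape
(11, 11)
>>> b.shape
(31, 7, 23)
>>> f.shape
(7, 7)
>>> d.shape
(31, 7, 23)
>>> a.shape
(7, 31)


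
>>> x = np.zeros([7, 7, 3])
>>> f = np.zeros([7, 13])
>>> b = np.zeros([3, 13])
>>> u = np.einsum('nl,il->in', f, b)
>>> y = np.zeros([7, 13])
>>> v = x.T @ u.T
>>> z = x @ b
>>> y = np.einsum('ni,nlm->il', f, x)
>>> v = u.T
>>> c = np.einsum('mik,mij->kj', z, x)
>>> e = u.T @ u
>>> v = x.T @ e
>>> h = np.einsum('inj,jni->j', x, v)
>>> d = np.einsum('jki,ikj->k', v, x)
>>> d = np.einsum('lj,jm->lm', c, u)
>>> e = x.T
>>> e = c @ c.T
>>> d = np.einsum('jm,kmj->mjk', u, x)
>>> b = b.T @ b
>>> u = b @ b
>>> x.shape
(7, 7, 3)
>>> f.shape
(7, 13)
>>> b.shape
(13, 13)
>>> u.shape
(13, 13)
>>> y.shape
(13, 7)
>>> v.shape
(3, 7, 7)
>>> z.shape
(7, 7, 13)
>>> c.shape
(13, 3)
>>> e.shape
(13, 13)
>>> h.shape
(3,)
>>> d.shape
(7, 3, 7)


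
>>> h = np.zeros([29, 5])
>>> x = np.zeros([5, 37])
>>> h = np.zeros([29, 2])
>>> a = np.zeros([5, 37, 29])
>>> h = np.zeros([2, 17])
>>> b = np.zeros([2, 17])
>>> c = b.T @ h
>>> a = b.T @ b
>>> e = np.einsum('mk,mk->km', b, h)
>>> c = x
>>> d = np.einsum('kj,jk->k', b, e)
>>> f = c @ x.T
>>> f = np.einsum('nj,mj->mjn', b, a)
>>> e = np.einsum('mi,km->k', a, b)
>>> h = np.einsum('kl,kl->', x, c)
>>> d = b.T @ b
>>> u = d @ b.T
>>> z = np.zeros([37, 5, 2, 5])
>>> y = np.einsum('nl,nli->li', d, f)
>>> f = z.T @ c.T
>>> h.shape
()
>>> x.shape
(5, 37)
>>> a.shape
(17, 17)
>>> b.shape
(2, 17)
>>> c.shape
(5, 37)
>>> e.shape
(2,)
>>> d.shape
(17, 17)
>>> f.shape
(5, 2, 5, 5)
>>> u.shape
(17, 2)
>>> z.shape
(37, 5, 2, 5)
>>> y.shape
(17, 2)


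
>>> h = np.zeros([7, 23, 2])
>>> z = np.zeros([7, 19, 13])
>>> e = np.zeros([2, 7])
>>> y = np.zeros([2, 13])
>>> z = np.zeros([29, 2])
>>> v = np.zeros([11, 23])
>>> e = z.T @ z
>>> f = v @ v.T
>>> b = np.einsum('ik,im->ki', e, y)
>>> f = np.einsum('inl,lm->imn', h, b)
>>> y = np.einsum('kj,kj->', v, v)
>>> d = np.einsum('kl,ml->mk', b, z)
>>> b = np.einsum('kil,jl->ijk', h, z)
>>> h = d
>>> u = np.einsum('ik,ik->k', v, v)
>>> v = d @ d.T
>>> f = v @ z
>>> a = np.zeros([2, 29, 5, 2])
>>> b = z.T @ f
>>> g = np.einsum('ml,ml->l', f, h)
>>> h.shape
(29, 2)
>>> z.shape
(29, 2)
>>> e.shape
(2, 2)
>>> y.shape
()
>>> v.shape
(29, 29)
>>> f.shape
(29, 2)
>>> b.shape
(2, 2)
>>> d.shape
(29, 2)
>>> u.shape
(23,)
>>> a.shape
(2, 29, 5, 2)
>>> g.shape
(2,)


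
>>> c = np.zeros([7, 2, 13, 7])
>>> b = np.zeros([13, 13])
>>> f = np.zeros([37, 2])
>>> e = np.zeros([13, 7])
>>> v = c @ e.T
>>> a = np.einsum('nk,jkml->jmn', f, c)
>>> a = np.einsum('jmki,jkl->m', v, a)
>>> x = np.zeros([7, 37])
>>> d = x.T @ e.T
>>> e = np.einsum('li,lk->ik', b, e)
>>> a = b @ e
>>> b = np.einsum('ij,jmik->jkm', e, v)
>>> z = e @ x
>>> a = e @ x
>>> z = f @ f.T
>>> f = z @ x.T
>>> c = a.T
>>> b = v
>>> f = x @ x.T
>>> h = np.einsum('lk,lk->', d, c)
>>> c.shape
(37, 13)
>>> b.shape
(7, 2, 13, 13)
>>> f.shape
(7, 7)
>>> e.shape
(13, 7)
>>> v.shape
(7, 2, 13, 13)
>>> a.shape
(13, 37)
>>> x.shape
(7, 37)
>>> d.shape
(37, 13)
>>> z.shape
(37, 37)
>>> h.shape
()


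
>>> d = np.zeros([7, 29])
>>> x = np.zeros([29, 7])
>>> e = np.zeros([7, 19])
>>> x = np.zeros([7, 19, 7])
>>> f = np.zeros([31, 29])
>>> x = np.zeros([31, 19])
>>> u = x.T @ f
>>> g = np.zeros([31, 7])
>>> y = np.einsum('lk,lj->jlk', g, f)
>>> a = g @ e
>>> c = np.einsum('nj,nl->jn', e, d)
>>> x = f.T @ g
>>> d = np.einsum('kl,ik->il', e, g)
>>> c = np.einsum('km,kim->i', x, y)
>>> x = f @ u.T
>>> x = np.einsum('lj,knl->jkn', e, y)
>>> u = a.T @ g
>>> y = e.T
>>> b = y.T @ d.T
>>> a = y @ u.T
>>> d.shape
(31, 19)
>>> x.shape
(19, 29, 31)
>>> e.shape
(7, 19)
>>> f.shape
(31, 29)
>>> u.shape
(19, 7)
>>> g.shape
(31, 7)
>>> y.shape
(19, 7)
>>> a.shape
(19, 19)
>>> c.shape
(31,)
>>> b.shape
(7, 31)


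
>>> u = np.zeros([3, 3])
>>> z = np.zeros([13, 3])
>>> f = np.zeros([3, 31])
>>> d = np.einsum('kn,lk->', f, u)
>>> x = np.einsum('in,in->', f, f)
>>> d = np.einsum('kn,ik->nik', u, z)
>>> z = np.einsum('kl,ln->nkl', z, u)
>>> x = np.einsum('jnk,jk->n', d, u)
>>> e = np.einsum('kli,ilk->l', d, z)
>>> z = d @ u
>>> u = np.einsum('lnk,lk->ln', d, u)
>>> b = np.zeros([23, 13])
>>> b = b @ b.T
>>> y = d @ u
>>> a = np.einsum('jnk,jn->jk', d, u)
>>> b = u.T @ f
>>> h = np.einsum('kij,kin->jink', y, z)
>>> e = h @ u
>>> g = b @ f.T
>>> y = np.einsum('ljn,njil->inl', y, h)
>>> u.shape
(3, 13)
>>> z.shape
(3, 13, 3)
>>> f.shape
(3, 31)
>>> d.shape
(3, 13, 3)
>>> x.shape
(13,)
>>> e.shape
(13, 13, 3, 13)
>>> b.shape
(13, 31)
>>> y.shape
(3, 13, 3)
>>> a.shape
(3, 3)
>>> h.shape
(13, 13, 3, 3)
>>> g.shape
(13, 3)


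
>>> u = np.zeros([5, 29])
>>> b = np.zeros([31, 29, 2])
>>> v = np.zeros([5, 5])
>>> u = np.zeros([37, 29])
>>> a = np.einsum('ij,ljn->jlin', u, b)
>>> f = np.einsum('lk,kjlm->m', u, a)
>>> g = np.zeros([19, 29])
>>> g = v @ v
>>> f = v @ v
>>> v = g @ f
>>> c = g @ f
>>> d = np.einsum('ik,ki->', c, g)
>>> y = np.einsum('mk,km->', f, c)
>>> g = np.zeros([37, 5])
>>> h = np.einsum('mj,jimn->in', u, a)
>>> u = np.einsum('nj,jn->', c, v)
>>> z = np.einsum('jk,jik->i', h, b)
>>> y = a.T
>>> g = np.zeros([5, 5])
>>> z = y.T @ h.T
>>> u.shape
()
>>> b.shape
(31, 29, 2)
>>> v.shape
(5, 5)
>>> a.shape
(29, 31, 37, 2)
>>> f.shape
(5, 5)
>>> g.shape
(5, 5)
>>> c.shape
(5, 5)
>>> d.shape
()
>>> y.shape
(2, 37, 31, 29)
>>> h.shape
(31, 2)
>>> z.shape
(29, 31, 37, 31)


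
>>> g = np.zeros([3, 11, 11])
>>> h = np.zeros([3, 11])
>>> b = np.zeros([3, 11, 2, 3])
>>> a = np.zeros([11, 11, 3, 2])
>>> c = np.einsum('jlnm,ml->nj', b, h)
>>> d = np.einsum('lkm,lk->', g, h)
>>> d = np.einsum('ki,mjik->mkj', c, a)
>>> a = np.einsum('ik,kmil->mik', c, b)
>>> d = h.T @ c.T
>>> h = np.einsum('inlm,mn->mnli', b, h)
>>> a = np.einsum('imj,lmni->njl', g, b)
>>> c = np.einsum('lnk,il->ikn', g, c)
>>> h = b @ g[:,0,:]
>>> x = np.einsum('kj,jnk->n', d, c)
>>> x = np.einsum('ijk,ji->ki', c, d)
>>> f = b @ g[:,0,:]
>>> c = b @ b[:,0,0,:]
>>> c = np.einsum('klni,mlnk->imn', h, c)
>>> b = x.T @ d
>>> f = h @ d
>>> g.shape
(3, 11, 11)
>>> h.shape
(3, 11, 2, 11)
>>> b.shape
(2, 2)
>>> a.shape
(2, 11, 3)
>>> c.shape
(11, 3, 2)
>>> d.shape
(11, 2)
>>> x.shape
(11, 2)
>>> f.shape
(3, 11, 2, 2)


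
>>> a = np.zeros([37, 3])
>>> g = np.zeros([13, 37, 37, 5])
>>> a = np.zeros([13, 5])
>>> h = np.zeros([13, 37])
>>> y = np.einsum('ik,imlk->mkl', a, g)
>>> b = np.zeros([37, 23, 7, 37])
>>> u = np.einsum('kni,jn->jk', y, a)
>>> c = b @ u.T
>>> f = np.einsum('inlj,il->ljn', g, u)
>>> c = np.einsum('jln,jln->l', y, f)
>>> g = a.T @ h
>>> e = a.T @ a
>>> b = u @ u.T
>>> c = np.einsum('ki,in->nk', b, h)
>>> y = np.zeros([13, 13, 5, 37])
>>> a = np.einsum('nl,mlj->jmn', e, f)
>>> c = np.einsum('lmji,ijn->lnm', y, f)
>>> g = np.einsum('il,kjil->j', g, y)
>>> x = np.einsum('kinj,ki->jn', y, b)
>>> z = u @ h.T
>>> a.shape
(37, 37, 5)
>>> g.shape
(13,)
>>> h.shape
(13, 37)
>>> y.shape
(13, 13, 5, 37)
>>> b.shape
(13, 13)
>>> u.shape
(13, 37)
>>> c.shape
(13, 37, 13)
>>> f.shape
(37, 5, 37)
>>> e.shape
(5, 5)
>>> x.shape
(37, 5)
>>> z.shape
(13, 13)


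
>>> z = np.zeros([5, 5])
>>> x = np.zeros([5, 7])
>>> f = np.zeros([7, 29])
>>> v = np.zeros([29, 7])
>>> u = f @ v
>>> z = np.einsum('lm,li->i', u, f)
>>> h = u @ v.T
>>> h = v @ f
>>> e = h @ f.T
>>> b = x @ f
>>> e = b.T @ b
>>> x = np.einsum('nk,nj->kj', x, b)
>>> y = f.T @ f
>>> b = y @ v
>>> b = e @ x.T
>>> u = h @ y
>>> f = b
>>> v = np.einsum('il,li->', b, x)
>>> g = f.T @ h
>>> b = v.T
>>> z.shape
(29,)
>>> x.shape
(7, 29)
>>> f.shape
(29, 7)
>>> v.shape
()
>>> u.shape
(29, 29)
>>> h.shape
(29, 29)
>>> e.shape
(29, 29)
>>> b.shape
()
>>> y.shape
(29, 29)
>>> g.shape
(7, 29)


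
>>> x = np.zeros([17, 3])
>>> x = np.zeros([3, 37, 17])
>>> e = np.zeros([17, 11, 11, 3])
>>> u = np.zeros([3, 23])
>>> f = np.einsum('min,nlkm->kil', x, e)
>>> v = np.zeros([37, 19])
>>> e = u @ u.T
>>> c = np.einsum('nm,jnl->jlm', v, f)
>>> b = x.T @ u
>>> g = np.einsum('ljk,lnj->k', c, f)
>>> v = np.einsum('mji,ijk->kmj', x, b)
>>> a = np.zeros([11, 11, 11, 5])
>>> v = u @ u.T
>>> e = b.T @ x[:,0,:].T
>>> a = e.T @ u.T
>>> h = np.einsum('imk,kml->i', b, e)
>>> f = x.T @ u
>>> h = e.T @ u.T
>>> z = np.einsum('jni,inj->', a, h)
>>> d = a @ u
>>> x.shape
(3, 37, 17)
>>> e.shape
(23, 37, 3)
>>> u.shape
(3, 23)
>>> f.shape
(17, 37, 23)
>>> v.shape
(3, 3)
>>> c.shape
(11, 11, 19)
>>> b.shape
(17, 37, 23)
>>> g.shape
(19,)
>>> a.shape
(3, 37, 3)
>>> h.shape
(3, 37, 3)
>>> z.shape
()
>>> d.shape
(3, 37, 23)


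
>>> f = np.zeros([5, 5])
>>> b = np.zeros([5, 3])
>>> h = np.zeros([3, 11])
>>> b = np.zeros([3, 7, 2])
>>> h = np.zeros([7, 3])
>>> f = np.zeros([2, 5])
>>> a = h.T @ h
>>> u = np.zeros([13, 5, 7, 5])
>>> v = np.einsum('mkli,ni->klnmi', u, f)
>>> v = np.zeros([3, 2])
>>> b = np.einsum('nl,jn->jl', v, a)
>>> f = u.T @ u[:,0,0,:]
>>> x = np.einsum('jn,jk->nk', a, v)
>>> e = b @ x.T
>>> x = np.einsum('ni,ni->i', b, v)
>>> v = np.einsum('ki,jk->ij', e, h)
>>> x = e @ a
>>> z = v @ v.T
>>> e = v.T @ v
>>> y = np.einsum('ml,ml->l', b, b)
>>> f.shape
(5, 7, 5, 5)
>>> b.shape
(3, 2)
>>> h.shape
(7, 3)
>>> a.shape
(3, 3)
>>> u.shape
(13, 5, 7, 5)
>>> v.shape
(3, 7)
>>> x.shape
(3, 3)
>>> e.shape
(7, 7)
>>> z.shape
(3, 3)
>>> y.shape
(2,)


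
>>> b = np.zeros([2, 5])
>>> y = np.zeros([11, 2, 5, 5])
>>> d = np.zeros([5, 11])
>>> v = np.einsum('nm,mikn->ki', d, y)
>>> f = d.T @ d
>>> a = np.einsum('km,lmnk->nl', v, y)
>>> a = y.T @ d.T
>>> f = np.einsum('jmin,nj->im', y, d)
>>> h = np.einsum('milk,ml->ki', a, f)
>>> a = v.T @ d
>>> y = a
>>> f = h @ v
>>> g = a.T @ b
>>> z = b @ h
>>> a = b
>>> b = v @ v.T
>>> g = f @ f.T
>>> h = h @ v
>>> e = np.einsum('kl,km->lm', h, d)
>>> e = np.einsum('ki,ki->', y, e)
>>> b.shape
(5, 5)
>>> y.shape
(2, 11)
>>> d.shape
(5, 11)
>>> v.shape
(5, 2)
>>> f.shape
(5, 2)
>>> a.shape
(2, 5)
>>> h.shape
(5, 2)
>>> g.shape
(5, 5)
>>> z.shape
(2, 5)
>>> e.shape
()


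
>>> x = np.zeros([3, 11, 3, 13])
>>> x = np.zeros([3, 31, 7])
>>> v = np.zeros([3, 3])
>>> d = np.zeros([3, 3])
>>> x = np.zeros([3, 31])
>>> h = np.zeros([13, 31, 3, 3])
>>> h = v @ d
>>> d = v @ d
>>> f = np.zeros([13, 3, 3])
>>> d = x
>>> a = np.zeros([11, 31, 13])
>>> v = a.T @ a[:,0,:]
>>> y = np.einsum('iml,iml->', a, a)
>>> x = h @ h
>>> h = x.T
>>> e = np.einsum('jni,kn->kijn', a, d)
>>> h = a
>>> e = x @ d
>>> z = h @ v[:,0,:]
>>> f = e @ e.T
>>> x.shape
(3, 3)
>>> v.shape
(13, 31, 13)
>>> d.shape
(3, 31)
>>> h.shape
(11, 31, 13)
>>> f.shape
(3, 3)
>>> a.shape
(11, 31, 13)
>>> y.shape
()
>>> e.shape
(3, 31)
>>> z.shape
(11, 31, 13)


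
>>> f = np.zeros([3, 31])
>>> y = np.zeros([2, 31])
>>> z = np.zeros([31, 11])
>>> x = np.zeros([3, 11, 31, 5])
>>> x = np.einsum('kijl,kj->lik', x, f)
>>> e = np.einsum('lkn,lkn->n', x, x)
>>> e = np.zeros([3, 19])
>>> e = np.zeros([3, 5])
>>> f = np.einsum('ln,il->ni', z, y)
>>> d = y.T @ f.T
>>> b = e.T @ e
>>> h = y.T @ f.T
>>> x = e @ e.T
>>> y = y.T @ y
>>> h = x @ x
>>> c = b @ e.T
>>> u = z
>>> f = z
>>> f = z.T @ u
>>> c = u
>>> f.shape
(11, 11)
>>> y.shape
(31, 31)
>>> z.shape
(31, 11)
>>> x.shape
(3, 3)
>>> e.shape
(3, 5)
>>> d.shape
(31, 11)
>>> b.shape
(5, 5)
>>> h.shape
(3, 3)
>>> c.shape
(31, 11)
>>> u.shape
(31, 11)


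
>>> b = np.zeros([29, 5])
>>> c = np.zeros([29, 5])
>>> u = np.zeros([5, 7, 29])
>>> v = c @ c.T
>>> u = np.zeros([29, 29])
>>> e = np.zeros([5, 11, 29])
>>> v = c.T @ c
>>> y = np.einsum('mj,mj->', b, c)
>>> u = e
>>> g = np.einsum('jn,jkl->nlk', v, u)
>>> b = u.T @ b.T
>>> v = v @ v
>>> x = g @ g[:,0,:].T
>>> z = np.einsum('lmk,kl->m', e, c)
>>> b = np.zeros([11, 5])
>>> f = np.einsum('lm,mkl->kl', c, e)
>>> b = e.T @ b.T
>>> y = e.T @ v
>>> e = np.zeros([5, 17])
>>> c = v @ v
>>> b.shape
(29, 11, 11)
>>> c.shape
(5, 5)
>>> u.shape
(5, 11, 29)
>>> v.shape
(5, 5)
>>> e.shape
(5, 17)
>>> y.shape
(29, 11, 5)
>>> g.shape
(5, 29, 11)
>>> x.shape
(5, 29, 5)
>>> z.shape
(11,)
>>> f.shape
(11, 29)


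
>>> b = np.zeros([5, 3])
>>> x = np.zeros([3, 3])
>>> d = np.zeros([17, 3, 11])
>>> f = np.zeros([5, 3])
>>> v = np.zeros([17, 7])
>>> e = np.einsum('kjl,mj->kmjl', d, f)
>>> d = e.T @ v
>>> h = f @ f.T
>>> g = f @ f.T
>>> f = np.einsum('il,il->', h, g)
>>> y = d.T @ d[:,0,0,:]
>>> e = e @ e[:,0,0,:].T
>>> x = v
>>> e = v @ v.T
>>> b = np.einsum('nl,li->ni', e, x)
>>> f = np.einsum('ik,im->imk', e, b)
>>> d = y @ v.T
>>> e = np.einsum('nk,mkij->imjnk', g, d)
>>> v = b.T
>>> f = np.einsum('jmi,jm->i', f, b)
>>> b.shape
(17, 7)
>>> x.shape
(17, 7)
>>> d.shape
(7, 5, 3, 17)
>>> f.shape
(17,)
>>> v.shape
(7, 17)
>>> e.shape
(3, 7, 17, 5, 5)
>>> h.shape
(5, 5)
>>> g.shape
(5, 5)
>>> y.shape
(7, 5, 3, 7)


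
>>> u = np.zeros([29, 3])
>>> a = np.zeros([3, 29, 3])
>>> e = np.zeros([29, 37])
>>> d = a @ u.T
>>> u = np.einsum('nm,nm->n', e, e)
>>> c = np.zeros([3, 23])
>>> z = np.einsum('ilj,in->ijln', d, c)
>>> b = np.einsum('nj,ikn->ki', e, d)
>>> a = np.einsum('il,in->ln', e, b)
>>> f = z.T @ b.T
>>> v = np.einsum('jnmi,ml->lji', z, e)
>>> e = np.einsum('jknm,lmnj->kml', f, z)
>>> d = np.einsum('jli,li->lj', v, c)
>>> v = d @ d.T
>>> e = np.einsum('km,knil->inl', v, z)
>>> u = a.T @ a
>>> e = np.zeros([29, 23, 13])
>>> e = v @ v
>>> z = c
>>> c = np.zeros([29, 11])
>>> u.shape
(3, 3)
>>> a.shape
(37, 3)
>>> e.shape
(3, 3)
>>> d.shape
(3, 37)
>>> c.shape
(29, 11)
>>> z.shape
(3, 23)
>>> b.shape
(29, 3)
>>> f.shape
(23, 29, 29, 29)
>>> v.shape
(3, 3)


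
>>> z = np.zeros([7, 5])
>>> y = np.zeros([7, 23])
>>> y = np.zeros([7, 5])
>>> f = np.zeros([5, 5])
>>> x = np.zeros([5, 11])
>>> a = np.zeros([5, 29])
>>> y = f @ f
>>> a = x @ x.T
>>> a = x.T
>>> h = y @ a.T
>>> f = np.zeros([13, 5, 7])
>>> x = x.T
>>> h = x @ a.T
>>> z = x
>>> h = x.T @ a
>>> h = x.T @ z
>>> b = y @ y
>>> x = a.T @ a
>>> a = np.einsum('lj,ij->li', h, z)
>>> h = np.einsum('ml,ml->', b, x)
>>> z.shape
(11, 5)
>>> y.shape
(5, 5)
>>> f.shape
(13, 5, 7)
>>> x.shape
(5, 5)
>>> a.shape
(5, 11)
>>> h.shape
()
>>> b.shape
(5, 5)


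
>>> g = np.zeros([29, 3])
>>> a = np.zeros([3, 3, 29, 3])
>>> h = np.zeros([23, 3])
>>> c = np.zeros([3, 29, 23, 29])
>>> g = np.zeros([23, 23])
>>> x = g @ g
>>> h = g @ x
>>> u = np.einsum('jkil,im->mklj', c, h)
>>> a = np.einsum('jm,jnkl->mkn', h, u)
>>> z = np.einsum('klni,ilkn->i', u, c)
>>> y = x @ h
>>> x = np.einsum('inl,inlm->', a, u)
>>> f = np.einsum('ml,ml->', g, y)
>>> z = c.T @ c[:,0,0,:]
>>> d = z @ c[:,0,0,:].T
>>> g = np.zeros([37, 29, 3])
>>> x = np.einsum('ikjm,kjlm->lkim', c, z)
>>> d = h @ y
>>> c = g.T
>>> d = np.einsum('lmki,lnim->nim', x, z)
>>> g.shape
(37, 29, 3)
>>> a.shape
(23, 29, 29)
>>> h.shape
(23, 23)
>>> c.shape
(3, 29, 37)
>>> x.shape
(29, 29, 3, 29)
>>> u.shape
(23, 29, 29, 3)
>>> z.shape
(29, 23, 29, 29)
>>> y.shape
(23, 23)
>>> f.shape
()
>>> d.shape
(23, 29, 29)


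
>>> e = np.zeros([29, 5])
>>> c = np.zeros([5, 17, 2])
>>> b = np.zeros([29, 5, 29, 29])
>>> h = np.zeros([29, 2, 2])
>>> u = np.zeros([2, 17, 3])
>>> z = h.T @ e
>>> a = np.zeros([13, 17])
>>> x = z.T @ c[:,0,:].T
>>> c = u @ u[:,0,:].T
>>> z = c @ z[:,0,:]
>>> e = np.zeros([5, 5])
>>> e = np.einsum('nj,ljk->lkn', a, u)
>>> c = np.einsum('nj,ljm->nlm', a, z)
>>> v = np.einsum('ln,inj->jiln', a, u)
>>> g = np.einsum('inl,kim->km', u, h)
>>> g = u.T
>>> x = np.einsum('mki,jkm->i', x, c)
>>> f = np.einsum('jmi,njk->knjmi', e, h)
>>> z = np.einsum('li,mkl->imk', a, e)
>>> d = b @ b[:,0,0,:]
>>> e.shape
(2, 3, 13)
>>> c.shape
(13, 2, 5)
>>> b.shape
(29, 5, 29, 29)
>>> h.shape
(29, 2, 2)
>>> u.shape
(2, 17, 3)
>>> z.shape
(17, 2, 3)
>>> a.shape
(13, 17)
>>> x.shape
(5,)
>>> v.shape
(3, 2, 13, 17)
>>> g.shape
(3, 17, 2)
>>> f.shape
(2, 29, 2, 3, 13)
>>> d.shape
(29, 5, 29, 29)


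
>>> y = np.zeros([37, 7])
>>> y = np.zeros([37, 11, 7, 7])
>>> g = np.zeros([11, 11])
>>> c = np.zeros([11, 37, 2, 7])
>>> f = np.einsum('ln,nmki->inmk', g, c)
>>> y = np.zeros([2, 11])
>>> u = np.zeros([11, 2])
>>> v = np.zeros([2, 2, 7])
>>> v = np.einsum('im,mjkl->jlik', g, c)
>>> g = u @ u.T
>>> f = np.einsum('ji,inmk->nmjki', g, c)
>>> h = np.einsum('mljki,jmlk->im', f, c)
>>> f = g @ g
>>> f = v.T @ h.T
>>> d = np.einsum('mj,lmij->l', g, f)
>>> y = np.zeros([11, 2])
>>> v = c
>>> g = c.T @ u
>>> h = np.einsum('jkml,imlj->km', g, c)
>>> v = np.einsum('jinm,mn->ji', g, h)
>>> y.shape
(11, 2)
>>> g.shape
(7, 2, 37, 2)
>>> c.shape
(11, 37, 2, 7)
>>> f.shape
(2, 11, 7, 11)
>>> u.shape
(11, 2)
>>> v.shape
(7, 2)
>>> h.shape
(2, 37)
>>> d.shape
(2,)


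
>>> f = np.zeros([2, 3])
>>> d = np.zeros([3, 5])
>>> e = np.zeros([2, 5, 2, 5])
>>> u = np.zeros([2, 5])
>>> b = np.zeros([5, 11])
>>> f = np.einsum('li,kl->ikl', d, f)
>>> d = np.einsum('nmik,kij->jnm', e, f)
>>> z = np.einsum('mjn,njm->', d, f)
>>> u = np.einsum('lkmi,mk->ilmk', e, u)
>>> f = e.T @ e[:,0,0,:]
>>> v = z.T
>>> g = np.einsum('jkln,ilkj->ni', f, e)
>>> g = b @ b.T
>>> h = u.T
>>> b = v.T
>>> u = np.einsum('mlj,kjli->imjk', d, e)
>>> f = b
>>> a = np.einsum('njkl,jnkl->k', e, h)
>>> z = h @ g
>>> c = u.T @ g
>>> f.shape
()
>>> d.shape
(3, 2, 5)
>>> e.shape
(2, 5, 2, 5)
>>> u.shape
(5, 3, 5, 2)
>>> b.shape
()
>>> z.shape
(5, 2, 2, 5)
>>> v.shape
()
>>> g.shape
(5, 5)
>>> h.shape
(5, 2, 2, 5)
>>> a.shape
(2,)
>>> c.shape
(2, 5, 3, 5)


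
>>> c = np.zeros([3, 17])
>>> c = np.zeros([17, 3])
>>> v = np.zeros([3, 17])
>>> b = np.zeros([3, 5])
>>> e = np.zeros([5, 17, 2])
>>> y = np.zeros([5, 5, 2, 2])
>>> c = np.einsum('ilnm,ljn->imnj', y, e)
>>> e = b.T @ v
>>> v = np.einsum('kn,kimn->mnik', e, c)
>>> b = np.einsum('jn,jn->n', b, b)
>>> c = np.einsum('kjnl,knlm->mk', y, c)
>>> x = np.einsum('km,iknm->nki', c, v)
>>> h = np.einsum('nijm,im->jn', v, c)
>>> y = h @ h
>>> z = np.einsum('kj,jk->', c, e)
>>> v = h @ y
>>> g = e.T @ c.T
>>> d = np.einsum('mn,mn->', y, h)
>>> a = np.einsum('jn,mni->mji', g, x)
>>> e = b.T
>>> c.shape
(17, 5)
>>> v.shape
(2, 2)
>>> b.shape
(5,)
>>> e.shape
(5,)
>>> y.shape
(2, 2)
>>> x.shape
(2, 17, 2)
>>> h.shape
(2, 2)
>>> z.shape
()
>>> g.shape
(17, 17)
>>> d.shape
()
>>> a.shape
(2, 17, 2)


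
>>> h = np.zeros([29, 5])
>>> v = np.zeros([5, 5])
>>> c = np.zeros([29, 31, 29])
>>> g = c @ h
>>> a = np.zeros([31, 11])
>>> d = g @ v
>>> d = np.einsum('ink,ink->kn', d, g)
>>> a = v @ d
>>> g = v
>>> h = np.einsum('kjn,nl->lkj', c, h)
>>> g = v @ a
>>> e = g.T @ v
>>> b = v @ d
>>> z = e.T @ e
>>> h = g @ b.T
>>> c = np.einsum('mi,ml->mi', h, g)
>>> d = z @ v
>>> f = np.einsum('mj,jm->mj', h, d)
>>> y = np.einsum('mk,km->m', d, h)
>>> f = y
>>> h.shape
(5, 5)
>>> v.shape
(5, 5)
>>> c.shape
(5, 5)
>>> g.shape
(5, 31)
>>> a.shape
(5, 31)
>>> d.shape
(5, 5)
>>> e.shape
(31, 5)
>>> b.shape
(5, 31)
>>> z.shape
(5, 5)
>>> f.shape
(5,)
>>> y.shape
(5,)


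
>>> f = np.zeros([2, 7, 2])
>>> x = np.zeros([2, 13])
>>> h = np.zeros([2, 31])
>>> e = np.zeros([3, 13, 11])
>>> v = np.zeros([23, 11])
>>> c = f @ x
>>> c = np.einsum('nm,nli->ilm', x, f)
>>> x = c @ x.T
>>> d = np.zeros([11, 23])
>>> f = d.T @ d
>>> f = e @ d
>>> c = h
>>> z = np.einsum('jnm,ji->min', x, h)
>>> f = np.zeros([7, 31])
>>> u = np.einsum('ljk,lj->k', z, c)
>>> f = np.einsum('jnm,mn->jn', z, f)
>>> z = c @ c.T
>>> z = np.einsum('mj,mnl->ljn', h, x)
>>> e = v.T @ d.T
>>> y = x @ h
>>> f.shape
(2, 31)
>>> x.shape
(2, 7, 2)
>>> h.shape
(2, 31)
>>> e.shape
(11, 11)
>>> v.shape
(23, 11)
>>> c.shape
(2, 31)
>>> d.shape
(11, 23)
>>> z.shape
(2, 31, 7)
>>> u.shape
(7,)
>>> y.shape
(2, 7, 31)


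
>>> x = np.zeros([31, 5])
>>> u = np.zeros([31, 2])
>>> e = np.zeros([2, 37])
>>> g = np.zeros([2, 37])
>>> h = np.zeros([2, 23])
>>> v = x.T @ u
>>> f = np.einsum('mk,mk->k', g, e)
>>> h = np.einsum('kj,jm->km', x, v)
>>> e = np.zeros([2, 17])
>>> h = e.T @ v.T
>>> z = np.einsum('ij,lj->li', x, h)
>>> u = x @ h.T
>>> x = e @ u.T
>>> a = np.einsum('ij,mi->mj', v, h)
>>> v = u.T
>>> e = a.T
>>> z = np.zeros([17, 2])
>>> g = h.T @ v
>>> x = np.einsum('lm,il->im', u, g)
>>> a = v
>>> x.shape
(5, 17)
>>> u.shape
(31, 17)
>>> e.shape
(2, 17)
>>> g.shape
(5, 31)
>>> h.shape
(17, 5)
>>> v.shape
(17, 31)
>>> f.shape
(37,)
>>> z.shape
(17, 2)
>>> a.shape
(17, 31)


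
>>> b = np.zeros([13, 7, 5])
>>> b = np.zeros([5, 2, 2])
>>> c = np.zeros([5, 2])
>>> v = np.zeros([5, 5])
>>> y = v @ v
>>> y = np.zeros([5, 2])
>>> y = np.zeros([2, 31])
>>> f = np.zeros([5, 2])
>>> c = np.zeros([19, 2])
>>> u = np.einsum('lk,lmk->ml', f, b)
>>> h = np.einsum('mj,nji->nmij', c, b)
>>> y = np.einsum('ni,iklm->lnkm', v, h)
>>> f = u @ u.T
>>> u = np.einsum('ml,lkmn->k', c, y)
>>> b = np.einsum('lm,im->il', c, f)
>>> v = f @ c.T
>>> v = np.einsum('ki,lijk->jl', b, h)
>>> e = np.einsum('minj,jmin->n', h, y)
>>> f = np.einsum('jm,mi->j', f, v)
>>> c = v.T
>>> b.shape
(2, 19)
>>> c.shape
(5, 2)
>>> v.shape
(2, 5)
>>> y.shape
(2, 5, 19, 2)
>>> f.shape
(2,)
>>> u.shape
(5,)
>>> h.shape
(5, 19, 2, 2)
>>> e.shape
(2,)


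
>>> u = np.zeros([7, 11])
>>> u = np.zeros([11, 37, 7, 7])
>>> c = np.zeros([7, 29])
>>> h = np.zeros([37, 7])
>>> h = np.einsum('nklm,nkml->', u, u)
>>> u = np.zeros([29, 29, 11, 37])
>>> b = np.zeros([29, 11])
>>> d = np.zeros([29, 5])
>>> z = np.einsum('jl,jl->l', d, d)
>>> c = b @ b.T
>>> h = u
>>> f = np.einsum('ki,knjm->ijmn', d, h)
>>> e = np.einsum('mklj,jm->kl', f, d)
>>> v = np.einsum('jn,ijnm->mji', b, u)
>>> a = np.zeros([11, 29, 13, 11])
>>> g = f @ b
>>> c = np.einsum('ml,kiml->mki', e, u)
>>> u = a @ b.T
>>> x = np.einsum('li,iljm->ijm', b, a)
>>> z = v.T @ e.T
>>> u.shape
(11, 29, 13, 29)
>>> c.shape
(11, 29, 29)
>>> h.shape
(29, 29, 11, 37)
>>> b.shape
(29, 11)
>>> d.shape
(29, 5)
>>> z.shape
(29, 29, 11)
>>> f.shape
(5, 11, 37, 29)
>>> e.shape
(11, 37)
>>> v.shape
(37, 29, 29)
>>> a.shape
(11, 29, 13, 11)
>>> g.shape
(5, 11, 37, 11)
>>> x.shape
(11, 13, 11)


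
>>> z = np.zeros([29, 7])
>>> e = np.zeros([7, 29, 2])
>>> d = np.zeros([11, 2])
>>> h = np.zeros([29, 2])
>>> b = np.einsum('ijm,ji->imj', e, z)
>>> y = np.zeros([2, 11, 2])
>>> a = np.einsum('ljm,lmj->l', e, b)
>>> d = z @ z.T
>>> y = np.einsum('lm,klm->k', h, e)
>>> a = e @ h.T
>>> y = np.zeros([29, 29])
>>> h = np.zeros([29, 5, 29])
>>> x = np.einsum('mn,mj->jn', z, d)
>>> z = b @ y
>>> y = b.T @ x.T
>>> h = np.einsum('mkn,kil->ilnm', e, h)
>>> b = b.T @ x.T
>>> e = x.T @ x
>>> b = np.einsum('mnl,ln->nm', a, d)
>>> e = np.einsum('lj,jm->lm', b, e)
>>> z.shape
(7, 2, 29)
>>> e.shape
(29, 7)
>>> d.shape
(29, 29)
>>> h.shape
(5, 29, 2, 7)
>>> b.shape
(29, 7)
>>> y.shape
(29, 2, 29)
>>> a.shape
(7, 29, 29)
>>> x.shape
(29, 7)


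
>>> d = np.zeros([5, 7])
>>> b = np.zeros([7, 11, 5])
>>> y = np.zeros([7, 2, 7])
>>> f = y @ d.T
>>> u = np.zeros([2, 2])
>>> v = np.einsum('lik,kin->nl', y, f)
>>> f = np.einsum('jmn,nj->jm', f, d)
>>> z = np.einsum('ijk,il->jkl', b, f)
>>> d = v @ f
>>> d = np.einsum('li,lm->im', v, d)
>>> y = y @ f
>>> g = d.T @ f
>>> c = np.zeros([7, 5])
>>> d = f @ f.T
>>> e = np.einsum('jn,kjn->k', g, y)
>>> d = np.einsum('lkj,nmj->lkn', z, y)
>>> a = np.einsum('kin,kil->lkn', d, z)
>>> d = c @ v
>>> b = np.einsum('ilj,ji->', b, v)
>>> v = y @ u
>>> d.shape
(7, 7)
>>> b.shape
()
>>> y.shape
(7, 2, 2)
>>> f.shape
(7, 2)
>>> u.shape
(2, 2)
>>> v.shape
(7, 2, 2)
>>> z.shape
(11, 5, 2)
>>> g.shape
(2, 2)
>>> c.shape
(7, 5)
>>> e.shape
(7,)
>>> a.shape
(2, 11, 7)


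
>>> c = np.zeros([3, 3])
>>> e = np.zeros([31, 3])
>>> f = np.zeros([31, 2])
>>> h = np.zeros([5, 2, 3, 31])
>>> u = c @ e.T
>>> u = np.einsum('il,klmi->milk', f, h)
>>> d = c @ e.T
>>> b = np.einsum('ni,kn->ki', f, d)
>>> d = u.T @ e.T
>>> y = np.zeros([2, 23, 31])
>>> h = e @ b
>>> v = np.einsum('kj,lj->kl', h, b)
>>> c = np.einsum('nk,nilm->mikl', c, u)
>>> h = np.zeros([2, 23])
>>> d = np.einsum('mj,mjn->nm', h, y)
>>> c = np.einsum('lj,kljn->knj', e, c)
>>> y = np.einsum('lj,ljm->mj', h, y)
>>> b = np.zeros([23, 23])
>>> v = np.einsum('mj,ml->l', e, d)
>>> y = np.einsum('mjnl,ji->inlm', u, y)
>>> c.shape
(5, 2, 3)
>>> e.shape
(31, 3)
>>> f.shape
(31, 2)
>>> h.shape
(2, 23)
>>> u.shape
(3, 31, 2, 5)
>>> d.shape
(31, 2)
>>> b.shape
(23, 23)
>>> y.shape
(23, 2, 5, 3)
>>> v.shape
(2,)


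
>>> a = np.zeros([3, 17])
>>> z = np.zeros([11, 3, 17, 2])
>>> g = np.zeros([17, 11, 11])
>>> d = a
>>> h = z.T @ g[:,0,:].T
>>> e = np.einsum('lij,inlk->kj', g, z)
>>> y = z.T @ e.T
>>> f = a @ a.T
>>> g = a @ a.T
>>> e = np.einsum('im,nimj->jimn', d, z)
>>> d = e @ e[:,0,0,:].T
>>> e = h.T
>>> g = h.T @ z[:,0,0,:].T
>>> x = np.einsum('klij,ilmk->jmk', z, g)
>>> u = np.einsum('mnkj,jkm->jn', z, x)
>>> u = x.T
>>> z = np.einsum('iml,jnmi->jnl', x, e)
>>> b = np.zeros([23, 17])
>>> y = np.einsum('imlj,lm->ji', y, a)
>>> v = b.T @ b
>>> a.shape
(3, 17)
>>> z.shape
(17, 3, 11)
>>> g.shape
(17, 3, 17, 11)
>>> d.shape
(2, 3, 17, 2)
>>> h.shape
(2, 17, 3, 17)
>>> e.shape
(17, 3, 17, 2)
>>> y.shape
(2, 2)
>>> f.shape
(3, 3)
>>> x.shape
(2, 17, 11)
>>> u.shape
(11, 17, 2)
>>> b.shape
(23, 17)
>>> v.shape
(17, 17)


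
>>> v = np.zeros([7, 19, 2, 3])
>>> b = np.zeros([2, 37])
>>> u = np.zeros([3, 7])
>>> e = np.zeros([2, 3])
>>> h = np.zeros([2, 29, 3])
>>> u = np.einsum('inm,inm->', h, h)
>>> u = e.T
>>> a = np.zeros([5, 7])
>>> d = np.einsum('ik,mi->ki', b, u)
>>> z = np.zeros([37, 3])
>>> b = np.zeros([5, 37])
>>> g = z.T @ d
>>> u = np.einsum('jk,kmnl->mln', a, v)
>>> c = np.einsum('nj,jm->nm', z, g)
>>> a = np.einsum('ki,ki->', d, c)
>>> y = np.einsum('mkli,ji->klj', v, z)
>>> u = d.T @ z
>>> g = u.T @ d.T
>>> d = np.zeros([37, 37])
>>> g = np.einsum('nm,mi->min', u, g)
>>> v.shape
(7, 19, 2, 3)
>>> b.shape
(5, 37)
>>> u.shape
(2, 3)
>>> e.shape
(2, 3)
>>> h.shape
(2, 29, 3)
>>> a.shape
()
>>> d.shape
(37, 37)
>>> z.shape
(37, 3)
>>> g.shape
(3, 37, 2)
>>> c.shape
(37, 2)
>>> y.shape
(19, 2, 37)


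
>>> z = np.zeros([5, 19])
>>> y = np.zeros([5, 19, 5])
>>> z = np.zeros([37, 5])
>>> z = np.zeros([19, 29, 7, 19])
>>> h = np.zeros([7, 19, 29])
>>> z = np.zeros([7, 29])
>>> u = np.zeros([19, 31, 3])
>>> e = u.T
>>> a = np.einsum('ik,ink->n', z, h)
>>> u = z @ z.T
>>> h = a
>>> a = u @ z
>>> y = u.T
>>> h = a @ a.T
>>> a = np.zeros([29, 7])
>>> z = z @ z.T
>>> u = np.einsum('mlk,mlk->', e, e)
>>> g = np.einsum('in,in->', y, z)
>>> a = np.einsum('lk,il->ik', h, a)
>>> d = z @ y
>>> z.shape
(7, 7)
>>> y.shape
(7, 7)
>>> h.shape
(7, 7)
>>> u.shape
()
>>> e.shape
(3, 31, 19)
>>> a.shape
(29, 7)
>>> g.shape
()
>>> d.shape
(7, 7)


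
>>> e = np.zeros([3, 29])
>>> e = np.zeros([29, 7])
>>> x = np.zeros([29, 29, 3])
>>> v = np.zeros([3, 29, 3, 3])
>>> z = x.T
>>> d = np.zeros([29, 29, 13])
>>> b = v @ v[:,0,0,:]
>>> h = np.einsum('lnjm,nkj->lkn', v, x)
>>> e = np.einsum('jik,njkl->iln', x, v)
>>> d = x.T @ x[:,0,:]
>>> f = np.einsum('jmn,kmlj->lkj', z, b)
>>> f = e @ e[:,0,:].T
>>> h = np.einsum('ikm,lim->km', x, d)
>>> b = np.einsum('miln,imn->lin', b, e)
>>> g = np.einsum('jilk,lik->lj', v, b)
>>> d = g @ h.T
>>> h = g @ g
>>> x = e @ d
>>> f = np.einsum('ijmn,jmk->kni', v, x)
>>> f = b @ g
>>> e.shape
(29, 3, 3)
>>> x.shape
(29, 3, 29)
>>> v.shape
(3, 29, 3, 3)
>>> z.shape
(3, 29, 29)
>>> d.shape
(3, 29)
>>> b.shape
(3, 29, 3)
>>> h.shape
(3, 3)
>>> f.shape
(3, 29, 3)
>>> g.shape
(3, 3)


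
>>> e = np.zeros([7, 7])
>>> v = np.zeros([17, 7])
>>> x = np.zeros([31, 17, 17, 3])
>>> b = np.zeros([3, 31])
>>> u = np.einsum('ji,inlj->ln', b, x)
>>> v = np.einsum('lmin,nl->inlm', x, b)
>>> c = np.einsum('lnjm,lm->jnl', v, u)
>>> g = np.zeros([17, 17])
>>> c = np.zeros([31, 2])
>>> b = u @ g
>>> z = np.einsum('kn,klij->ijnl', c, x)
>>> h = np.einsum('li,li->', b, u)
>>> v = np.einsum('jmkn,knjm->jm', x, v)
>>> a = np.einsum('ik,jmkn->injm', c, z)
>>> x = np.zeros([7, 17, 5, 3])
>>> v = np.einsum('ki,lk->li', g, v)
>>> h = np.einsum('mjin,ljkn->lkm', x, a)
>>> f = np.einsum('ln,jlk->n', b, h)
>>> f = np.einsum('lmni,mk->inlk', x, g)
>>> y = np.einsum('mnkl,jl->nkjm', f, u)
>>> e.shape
(7, 7)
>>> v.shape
(31, 17)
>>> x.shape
(7, 17, 5, 3)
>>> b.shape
(17, 17)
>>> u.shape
(17, 17)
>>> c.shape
(31, 2)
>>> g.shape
(17, 17)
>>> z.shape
(17, 3, 2, 17)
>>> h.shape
(31, 17, 7)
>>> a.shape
(31, 17, 17, 3)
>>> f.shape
(3, 5, 7, 17)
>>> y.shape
(5, 7, 17, 3)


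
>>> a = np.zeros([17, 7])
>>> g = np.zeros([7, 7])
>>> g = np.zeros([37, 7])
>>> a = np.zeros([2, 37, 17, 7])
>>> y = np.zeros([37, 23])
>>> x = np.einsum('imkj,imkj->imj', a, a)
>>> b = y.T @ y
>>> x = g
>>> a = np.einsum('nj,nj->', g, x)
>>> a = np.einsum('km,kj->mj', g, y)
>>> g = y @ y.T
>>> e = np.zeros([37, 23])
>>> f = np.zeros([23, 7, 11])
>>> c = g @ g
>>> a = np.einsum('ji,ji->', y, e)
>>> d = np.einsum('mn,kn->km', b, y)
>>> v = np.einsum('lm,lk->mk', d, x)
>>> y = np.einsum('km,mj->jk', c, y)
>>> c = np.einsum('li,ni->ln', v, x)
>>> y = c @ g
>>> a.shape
()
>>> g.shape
(37, 37)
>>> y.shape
(23, 37)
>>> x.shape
(37, 7)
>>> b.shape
(23, 23)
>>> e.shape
(37, 23)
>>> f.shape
(23, 7, 11)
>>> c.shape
(23, 37)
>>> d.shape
(37, 23)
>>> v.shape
(23, 7)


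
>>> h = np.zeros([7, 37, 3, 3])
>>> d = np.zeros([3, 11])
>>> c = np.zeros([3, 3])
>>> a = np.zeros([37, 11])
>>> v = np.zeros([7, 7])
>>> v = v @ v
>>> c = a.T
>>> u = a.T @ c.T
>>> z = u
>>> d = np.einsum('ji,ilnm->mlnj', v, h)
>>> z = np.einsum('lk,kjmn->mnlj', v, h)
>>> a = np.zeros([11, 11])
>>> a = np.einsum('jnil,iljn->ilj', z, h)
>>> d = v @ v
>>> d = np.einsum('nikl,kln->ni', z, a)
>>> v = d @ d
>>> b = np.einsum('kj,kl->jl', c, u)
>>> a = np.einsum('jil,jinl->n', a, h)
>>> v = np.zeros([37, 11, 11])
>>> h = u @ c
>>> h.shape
(11, 37)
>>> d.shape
(3, 3)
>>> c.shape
(11, 37)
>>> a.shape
(3,)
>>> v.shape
(37, 11, 11)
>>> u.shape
(11, 11)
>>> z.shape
(3, 3, 7, 37)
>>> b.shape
(37, 11)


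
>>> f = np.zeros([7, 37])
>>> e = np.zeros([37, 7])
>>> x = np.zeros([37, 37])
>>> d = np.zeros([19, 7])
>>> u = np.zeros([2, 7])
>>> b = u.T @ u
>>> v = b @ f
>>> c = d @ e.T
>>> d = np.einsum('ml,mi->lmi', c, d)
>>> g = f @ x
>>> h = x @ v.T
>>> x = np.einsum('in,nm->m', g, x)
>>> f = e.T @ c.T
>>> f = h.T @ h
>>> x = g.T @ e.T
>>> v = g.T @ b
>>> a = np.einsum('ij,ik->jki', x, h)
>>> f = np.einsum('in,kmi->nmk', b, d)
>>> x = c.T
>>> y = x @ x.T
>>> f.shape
(7, 19, 37)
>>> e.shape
(37, 7)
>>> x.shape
(37, 19)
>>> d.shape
(37, 19, 7)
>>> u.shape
(2, 7)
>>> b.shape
(7, 7)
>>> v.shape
(37, 7)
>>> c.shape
(19, 37)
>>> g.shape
(7, 37)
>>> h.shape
(37, 7)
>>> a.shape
(37, 7, 37)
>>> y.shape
(37, 37)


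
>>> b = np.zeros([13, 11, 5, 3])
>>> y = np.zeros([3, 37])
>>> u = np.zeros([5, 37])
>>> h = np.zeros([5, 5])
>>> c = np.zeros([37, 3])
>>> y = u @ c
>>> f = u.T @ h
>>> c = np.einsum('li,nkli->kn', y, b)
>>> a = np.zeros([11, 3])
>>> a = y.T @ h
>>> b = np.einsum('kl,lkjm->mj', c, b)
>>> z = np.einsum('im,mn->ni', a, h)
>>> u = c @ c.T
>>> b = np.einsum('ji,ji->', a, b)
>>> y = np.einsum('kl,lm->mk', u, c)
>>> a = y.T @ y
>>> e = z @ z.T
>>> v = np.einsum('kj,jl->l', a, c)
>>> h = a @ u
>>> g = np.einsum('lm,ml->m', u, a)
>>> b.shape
()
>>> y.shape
(13, 11)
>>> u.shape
(11, 11)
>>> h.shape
(11, 11)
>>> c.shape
(11, 13)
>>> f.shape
(37, 5)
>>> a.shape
(11, 11)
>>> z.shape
(5, 3)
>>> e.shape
(5, 5)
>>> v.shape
(13,)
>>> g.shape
(11,)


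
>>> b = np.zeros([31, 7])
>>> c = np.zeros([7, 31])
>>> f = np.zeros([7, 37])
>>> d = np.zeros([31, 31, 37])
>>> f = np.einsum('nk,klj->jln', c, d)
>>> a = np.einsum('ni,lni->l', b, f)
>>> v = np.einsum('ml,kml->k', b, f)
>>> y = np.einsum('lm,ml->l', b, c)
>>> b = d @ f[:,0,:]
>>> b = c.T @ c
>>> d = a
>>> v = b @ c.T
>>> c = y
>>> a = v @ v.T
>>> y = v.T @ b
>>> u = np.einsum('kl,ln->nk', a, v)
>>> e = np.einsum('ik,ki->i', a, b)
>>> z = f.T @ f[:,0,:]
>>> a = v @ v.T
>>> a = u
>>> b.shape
(31, 31)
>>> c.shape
(31,)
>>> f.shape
(37, 31, 7)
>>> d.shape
(37,)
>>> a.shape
(7, 31)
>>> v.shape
(31, 7)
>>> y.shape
(7, 31)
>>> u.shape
(7, 31)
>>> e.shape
(31,)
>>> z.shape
(7, 31, 7)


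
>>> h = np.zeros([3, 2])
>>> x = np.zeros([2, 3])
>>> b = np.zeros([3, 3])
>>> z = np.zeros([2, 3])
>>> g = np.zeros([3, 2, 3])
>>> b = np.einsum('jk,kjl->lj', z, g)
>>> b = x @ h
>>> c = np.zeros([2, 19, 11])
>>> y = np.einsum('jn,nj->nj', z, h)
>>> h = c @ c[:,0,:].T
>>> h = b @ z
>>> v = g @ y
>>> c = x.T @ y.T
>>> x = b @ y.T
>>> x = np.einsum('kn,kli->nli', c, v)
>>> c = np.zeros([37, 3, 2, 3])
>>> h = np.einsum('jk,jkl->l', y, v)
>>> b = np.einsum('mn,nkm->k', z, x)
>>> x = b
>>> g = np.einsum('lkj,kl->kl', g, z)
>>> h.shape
(2,)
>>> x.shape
(2,)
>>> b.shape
(2,)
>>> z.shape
(2, 3)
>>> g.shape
(2, 3)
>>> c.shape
(37, 3, 2, 3)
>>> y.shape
(3, 2)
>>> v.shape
(3, 2, 2)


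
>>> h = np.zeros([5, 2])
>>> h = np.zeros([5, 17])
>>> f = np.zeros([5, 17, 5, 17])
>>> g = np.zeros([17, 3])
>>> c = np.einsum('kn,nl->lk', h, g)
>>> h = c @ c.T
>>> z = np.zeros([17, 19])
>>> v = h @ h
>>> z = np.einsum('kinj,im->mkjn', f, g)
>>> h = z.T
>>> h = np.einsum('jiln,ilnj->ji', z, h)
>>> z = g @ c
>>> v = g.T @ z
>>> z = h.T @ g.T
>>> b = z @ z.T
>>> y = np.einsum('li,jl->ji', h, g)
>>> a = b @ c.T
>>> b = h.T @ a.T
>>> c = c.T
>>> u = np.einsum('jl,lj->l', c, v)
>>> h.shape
(3, 5)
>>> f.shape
(5, 17, 5, 17)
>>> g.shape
(17, 3)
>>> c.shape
(5, 3)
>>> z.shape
(5, 17)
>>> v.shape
(3, 5)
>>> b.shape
(5, 5)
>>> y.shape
(17, 5)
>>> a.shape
(5, 3)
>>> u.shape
(3,)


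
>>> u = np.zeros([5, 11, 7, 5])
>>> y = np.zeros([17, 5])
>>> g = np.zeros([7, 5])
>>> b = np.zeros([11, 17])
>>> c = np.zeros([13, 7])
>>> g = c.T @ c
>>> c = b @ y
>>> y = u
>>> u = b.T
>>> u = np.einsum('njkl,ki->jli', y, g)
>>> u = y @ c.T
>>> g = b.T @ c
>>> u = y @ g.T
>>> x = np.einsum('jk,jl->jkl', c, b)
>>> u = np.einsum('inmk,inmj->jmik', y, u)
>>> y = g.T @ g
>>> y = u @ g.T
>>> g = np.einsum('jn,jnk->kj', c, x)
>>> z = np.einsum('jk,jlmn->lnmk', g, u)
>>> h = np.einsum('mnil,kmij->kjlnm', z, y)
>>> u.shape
(17, 7, 5, 5)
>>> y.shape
(17, 7, 5, 17)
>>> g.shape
(17, 11)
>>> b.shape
(11, 17)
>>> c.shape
(11, 5)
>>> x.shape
(11, 5, 17)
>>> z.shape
(7, 5, 5, 11)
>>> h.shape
(17, 17, 11, 5, 7)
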